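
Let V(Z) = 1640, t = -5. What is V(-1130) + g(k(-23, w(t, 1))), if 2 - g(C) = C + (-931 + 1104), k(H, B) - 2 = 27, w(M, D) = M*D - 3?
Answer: 1440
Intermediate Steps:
w(M, D) = -3 + D*M (w(M, D) = D*M - 3 = -3 + D*M)
k(H, B) = 29 (k(H, B) = 2 + 27 = 29)
g(C) = -171 - C (g(C) = 2 - (C + (-931 + 1104)) = 2 - (C + 173) = 2 - (173 + C) = 2 + (-173 - C) = -171 - C)
V(-1130) + g(k(-23, w(t, 1))) = 1640 + (-171 - 1*29) = 1640 + (-171 - 29) = 1640 - 200 = 1440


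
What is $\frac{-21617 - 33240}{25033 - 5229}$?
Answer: $- \frac{54857}{19804} \approx -2.77$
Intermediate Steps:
$\frac{-21617 - 33240}{25033 - 5229} = - \frac{54857}{19804}$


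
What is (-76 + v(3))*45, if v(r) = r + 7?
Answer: -2970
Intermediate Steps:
v(r) = 7 + r
(-76 + v(3))*45 = (-76 + (7 + 3))*45 = (-76 + 10)*45 = -66*45 = -2970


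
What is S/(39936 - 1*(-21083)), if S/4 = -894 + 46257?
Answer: 181452/61019 ≈ 2.9737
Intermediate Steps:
S = 181452 (S = 4*(-894 + 46257) = 4*45363 = 181452)
S/(39936 - 1*(-21083)) = 181452/(39936 - 1*(-21083)) = 181452/(39936 + 21083) = 181452/61019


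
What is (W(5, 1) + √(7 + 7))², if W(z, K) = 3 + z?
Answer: (8 + √14)² ≈ 137.87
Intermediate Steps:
(W(5, 1) + √(7 + 7))² = ((3 + 5) + √(7 + 7))² = (8 + √14)²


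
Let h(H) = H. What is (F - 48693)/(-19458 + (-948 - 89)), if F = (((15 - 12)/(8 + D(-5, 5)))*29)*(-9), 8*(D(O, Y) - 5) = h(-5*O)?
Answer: 2095887/881285 ≈ 2.3782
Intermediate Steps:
D(O, Y) = 5 - 5*O/8 (D(O, Y) = 5 + (-5*O)/8 = 5 - 5*O/8)
F = -2088/43 (F = (((15 - 12)/(8 + (5 - 5/8*(-5))))*29)*(-9) = ((3/(8 + (5 + 25/8)))*29)*(-9) = ((3/(8 + 65/8))*29)*(-9) = ((3/(129/8))*29)*(-9) = ((3*(8/129))*29)*(-9) = ((8/43)*29)*(-9) = (232/43)*(-9) = -2088/43 ≈ -48.558)
(F - 48693)/(-19458 + (-948 - 89)) = (-2088/43 - 48693)/(-19458 + (-948 - 89)) = -2095887/(43*(-19458 - 1037)) = -2095887/43/(-20495) = -2095887/43*(-1/20495) = 2095887/881285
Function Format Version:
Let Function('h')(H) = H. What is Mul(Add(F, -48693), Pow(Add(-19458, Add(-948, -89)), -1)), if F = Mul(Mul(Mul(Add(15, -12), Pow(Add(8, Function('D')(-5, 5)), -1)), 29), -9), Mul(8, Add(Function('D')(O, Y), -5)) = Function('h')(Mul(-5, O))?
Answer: Rational(2095887, 881285) ≈ 2.3782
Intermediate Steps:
Function('D')(O, Y) = Add(5, Mul(Rational(-5, 8), O)) (Function('D')(O, Y) = Add(5, Mul(Rational(1, 8), Mul(-5, O))) = Add(5, Mul(Rational(-5, 8), O)))
F = Rational(-2088, 43) (F = Mul(Mul(Mul(Add(15, -12), Pow(Add(8, Add(5, Mul(Rational(-5, 8), -5))), -1)), 29), -9) = Mul(Mul(Mul(3, Pow(Add(8, Add(5, Rational(25, 8))), -1)), 29), -9) = Mul(Mul(Mul(3, Pow(Add(8, Rational(65, 8)), -1)), 29), -9) = Mul(Mul(Mul(3, Pow(Rational(129, 8), -1)), 29), -9) = Mul(Mul(Mul(3, Rational(8, 129)), 29), -9) = Mul(Mul(Rational(8, 43), 29), -9) = Mul(Rational(232, 43), -9) = Rational(-2088, 43) ≈ -48.558)
Mul(Add(F, -48693), Pow(Add(-19458, Add(-948, -89)), -1)) = Mul(Add(Rational(-2088, 43), -48693), Pow(Add(-19458, Add(-948, -89)), -1)) = Mul(Rational(-2095887, 43), Pow(Add(-19458, -1037), -1)) = Mul(Rational(-2095887, 43), Pow(-20495, -1)) = Mul(Rational(-2095887, 43), Rational(-1, 20495)) = Rational(2095887, 881285)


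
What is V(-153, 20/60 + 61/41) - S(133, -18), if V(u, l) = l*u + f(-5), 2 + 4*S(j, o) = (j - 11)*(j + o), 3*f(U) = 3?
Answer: -155170/41 ≈ -3784.6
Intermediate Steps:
f(U) = 1 (f(U) = (⅓)*3 = 1)
S(j, o) = -½ + (-11 + j)*(j + o)/4 (S(j, o) = -½ + ((j - 11)*(j + o))/4 = -½ + ((-11 + j)*(j + o))/4 = -½ + (-11 + j)*(j + o)/4)
V(u, l) = 1 + l*u (V(u, l) = l*u + 1 = 1 + l*u)
V(-153, 20/60 + 61/41) - S(133, -18) = (1 + (20/60 + 61/41)*(-153)) - (-½ - 11/4*133 - 11/4*(-18) + (¼)*133² + (¼)*133*(-18)) = (1 + (20*(1/60) + 61*(1/41))*(-153)) - (-½ - 1463/4 + 99/2 + (¼)*17689 - 1197/2) = (1 + (⅓ + 61/41)*(-153)) - (-½ - 1463/4 + 99/2 + 17689/4 - 1197/2) = (1 + (224/123)*(-153)) - 1*3507 = (1 - 11424/41) - 3507 = -11383/41 - 3507 = -155170/41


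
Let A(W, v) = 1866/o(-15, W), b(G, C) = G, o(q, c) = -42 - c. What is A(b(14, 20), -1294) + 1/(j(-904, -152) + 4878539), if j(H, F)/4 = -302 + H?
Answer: -649596581/19494860 ≈ -33.321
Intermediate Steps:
j(H, F) = -1208 + 4*H (j(H, F) = 4*(-302 + H) = -1208 + 4*H)
A(W, v) = 1866/(-42 - W)
A(b(14, 20), -1294) + 1/(j(-904, -152) + 4878539) = -1866/(42 + 14) + 1/((-1208 + 4*(-904)) + 4878539) = -1866/56 + 1/((-1208 - 3616) + 4878539) = -1866*1/56 + 1/(-4824 + 4878539) = -933/28 + 1/4873715 = -649596581/19494860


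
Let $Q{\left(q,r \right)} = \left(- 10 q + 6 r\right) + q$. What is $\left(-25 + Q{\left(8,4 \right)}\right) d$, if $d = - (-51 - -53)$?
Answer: $146$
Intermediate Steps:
$Q{\left(q,r \right)} = - 9 q + 6 r$
$d = -2$ ($d = - (-51 + 53) = \left(-1\right) 2 = -2$)
$\left(-25 + Q{\left(8,4 \right)}\right) d = \left(-25 + \left(\left(-9\right) 8 + 6 \cdot 4\right)\right) \left(-2\right) = \left(-25 + \left(-72 + 24\right)\right) \left(-2\right) = \left(-25 - 48\right) \left(-2\right) = \left(-73\right) \left(-2\right) = 146$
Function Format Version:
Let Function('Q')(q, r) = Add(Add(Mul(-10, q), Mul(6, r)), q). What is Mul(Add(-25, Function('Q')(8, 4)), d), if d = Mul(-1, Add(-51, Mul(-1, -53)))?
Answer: 146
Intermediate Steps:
Function('Q')(q, r) = Add(Mul(-9, q), Mul(6, r))
d = -2 (d = Mul(-1, Add(-51, 53)) = Mul(-1, 2) = -2)
Mul(Add(-25, Function('Q')(8, 4)), d) = Mul(Add(-25, Add(Mul(-9, 8), Mul(6, 4))), -2) = Mul(Add(-25, Add(-72, 24)), -2) = Mul(Add(-25, -48), -2) = Mul(-73, -2) = 146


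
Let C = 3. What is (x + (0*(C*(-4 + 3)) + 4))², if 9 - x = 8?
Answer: 25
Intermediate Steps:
x = 1 (x = 9 - 1*8 = 9 - 8 = 1)
(x + (0*(C*(-4 + 3)) + 4))² = (1 + (0*(3*(-4 + 3)) + 4))² = (1 + (0*(3*(-1)) + 4))² = (1 + (0*(-3) + 4))² = (1 + (0 + 4))² = (1 + 4)² = 5² = 25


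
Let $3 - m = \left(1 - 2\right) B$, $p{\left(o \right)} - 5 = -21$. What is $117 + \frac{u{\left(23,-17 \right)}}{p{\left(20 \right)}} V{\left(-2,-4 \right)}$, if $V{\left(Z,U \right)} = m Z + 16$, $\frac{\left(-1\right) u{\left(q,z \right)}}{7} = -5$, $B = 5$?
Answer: $117$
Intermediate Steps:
$u{\left(q,z \right)} = 35$ ($u{\left(q,z \right)} = \left(-7\right) \left(-5\right) = 35$)
$p{\left(o \right)} = -16$ ($p{\left(o \right)} = 5 - 21 = -16$)
$m = 8$ ($m = 3 - \left(1 - 2\right) 5 = 3 - \left(-1\right) 5 = 3 - -5 = 3 + 5 = 8$)
$V{\left(Z,U \right)} = 16 + 8 Z$ ($V{\left(Z,U \right)} = 8 Z + 16 = 16 + 8 Z$)
$117 + \frac{u{\left(23,-17 \right)}}{p{\left(20 \right)}} V{\left(-2,-4 \right)} = 117 + \frac{35}{-16} \left(16 + 8 \left(-2\right)\right) = 117 + 35 \left(- \frac{1}{16}\right) \left(16 - 16\right) = 117 - 0 = 117 + 0 = 117$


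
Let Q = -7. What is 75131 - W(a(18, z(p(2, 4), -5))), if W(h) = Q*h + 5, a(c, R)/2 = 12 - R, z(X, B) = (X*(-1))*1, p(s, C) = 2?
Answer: 75322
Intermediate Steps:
z(X, B) = -X (z(X, B) = -X*1 = -X)
a(c, R) = 24 - 2*R (a(c, R) = 2*(12 - R) = 24 - 2*R)
W(h) = 5 - 7*h (W(h) = -7*h + 5 = 5 - 7*h)
75131 - W(a(18, z(p(2, 4), -5))) = 75131 - (5 - 7*(24 - (-2)*2)) = 75131 - (5 - 7*(24 - 2*(-2))) = 75131 - (5 - 7*(24 + 4)) = 75131 - (5 - 7*28) = 75131 - (5 - 196) = 75131 - 1*(-191) = 75131 + 191 = 75322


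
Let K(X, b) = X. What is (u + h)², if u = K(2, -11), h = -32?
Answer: 900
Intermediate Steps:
u = 2
(u + h)² = (2 - 32)² = (-30)² = 900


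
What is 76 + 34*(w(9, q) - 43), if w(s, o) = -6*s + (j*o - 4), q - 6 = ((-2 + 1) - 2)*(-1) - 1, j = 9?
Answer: -910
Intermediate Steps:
q = 8 (q = 6 + (((-2 + 1) - 2)*(-1) - 1) = 6 + ((-1 - 2)*(-1) - 1) = 6 + (-3*(-1) - 1) = 6 + (3 - 1) = 6 + 2 = 8)
w(s, o) = -4 - 6*s + 9*o (w(s, o) = -6*s + (9*o - 4) = -6*s + (-4 + 9*o) = -4 - 6*s + 9*o)
76 + 34*(w(9, q) - 43) = 76 + 34*((-4 - 6*9 + 9*8) - 43) = 76 + 34*((-4 - 54 + 72) - 43) = 76 + 34*(14 - 43) = 76 + 34*(-29) = 76 - 986 = -910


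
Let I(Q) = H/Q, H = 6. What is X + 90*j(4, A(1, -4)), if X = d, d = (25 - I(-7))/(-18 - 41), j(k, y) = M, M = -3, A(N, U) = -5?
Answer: -111691/413 ≈ -270.44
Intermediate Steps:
I(Q) = 6/Q
j(k, y) = -3
d = -181/413 (d = (25 - 6/(-7))/(-18 - 41) = (25 - 6*(-1)/7)/(-59) = (25 - 1*(-6/7))*(-1/59) = (25 + 6/7)*(-1/59) = (181/7)*(-1/59) = -181/413 ≈ -0.43826)
X = -181/413 ≈ -0.43826
X + 90*j(4, A(1, -4)) = -181/413 + 90*(-3) = -181/413 - 270 = -111691/413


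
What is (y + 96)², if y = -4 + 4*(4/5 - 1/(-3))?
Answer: 2096704/225 ≈ 9318.7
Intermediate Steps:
y = 8/15 (y = -4 + 4*(4*(⅕) - 1*(-⅓)) = -4 + 4*(⅘ + ⅓) = -4 + 4*(17/15) = -4 + 68/15 = 8/15 ≈ 0.53333)
(y + 96)² = (8/15 + 96)² = (1448/15)² = 2096704/225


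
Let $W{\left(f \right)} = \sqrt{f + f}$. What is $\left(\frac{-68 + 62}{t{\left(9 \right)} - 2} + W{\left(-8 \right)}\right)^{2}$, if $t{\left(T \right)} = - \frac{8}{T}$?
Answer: $- \frac{1975}{169} + \frac{216 i}{13} \approx -11.686 + 16.615 i$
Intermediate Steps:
$W{\left(f \right)} = \sqrt{2} \sqrt{f}$ ($W{\left(f \right)} = \sqrt{2 f} = \sqrt{2} \sqrt{f}$)
$\left(\frac{-68 + 62}{t{\left(9 \right)} - 2} + W{\left(-8 \right)}\right)^{2} = \left(\frac{-68 + 62}{- \frac{8}{9} - 2} + \sqrt{2} \sqrt{-8}\right)^{2} = \left(- \frac{6}{\left(-8\right) \frac{1}{9} - 2} + \sqrt{2} \cdot 2 i \sqrt{2}\right)^{2} = \left(- \frac{6}{- \frac{8}{9} - 2} + 4 i\right)^{2} = \left(- \frac{6}{- \frac{26}{9}} + 4 i\right)^{2} = \left(\left(-6\right) \left(- \frac{9}{26}\right) + 4 i\right)^{2} = \left(\frac{27}{13} + 4 i\right)^{2}$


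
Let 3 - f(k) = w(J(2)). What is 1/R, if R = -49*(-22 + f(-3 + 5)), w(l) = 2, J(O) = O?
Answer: 1/1029 ≈ 0.00097182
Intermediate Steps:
f(k) = 1 (f(k) = 3 - 1*2 = 3 - 2 = 1)
R = 1029 (R = -49*(-22 + 1) = -49*(-21) = 1029)
1/R = 1/1029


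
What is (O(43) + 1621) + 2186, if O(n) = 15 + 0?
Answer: 3822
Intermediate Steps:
O(n) = 15
(O(43) + 1621) + 2186 = (15 + 1621) + 2186 = 1636 + 2186 = 3822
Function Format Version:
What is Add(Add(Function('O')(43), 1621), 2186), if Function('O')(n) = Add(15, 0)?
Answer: 3822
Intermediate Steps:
Function('O')(n) = 15
Add(Add(Function('O')(43), 1621), 2186) = Add(Add(15, 1621), 2186) = Add(1636, 2186) = 3822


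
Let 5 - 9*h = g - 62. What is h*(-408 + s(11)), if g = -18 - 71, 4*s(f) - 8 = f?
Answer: -20969/3 ≈ -6989.7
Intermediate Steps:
s(f) = 2 + f/4
g = -89
h = 52/3 (h = 5/9 - (-89 - 62)/9 = 5/9 - 1/9*(-151) = 5/9 + 151/9 = 52/3 ≈ 17.333)
h*(-408 + s(11)) = 52*(-408 + (2 + (1/4)*11))/3 = 52*(-408 + (2 + 11/4))/3 = 52*(-408 + 19/4)/3 = (52/3)*(-1613/4) = -20969/3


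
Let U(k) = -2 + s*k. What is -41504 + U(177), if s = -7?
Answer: -42745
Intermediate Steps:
U(k) = -2 - 7*k
-41504 + U(177) = -41504 + (-2 - 7*177) = -41504 + (-2 - 1239) = -41504 - 1241 = -42745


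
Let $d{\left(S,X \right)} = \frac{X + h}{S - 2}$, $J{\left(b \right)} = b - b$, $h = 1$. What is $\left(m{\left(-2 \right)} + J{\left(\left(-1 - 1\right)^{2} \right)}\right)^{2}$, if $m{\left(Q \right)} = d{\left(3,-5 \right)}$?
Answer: $16$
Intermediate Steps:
$J{\left(b \right)} = 0$
$d{\left(S,X \right)} = \frac{1 + X}{-2 + S}$ ($d{\left(S,X \right)} = \frac{X + 1}{S - 2} = \frac{1 + X}{-2 + S}$)
$m{\left(Q \right)} = -4$ ($m{\left(Q \right)} = \frac{1 - 5}{-2 + 3} = 1^{-1} \left(-4\right) = 1 \left(-4\right) = -4$)
$\left(m{\left(-2 \right)} + J{\left(\left(-1 - 1\right)^{2} \right)}\right)^{2} = \left(-4 + 0\right)^{2} = \left(-4\right)^{2} = 16$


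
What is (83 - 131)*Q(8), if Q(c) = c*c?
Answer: -3072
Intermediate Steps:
Q(c) = c**2
(83 - 131)*Q(8) = (83 - 131)*8**2 = -48*64 = -3072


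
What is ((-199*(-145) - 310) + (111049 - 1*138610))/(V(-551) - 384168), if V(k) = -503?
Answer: -984/384671 ≈ -0.0025580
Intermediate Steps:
((-199*(-145) - 310) + (111049 - 1*138610))/(V(-551) - 384168) = ((-199*(-145) - 310) + (111049 - 1*138610))/(-503 - 384168) = ((28855 - 310) + (111049 - 138610))/(-384671) = (28545 - 27561)*(-1/384671) = 984*(-1/384671) = -984/384671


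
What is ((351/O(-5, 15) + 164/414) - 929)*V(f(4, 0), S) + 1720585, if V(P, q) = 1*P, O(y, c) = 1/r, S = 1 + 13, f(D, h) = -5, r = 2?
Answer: 356395630/207 ≈ 1.7217e+6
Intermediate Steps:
S = 14
O(y, c) = ½ (O(y, c) = 1/2 = ½)
V(P, q) = P
((351/O(-5, 15) + 164/414) - 929)*V(f(4, 0), S) + 1720585 = ((351/(½) + 164/414) - 929)*(-5) + 1720585 = ((351*2 + 164*(1/414)) - 929)*(-5) + 1720585 = ((702 + 82/207) - 929)*(-5) + 1720585 = (145396/207 - 929)*(-5) + 1720585 = -46907/207*(-5) + 1720585 = 234535/207 + 1720585 = 356395630/207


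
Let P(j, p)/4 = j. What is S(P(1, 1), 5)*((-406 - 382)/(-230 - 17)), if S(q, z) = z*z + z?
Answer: 23640/247 ≈ 95.708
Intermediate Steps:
P(j, p) = 4*j
S(q, z) = z + z² (S(q, z) = z² + z = z + z²)
S(P(1, 1), 5)*((-406 - 382)/(-230 - 17)) = (5*(1 + 5))*((-406 - 382)/(-230 - 17)) = (5*6)*(-788/(-247)) = 30*(-788*(-1/247)) = 30*(788/247) = 23640/247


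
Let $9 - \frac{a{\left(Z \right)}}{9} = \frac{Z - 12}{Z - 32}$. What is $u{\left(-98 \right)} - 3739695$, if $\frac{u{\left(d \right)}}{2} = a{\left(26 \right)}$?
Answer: $-3739491$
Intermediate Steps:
$a{\left(Z \right)} = 81 - \frac{9 \left(-12 + Z\right)}{-32 + Z}$ ($a{\left(Z \right)} = 81 - 9 \frac{Z - 12}{Z - 32} = 81 - 9 \frac{-12 + Z}{-32 + Z} = 81 - \frac{9 \left(-12 + Z\right)}{-32 + Z}$)
$u{\left(d \right)} = 204$ ($u{\left(d \right)} = 2 \frac{36 \left(-69 + 2 \cdot 26\right)}{-32 + 26} = 2 \frac{36 \left(-69 + 52\right)}{-6} = 2 \cdot 36 \left(- \frac{1}{6}\right) \left(-17\right) = 2 \cdot 102 = 204$)
$u{\left(-98 \right)} - 3739695 = 204 - 3739695 = -3739491$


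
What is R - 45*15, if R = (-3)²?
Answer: -666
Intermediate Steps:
R = 9
R - 45*15 = 9 - 45*15 = 9 - 675 = -666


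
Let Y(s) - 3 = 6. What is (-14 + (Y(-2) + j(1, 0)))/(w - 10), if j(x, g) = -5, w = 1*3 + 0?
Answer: 10/7 ≈ 1.4286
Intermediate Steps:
w = 3 (w = 3 + 0 = 3)
Y(s) = 9 (Y(s) = 3 + 6 = 9)
(-14 + (Y(-2) + j(1, 0)))/(w - 10) = (-14 + (9 - 5))/(3 - 10) = (-14 + 4)/(-7) = -⅐*(-10) = 10/7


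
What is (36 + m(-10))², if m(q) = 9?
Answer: 2025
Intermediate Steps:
(36 + m(-10))² = (36 + 9)² = 45² = 2025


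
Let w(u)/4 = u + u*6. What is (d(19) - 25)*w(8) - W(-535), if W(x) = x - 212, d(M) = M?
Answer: -597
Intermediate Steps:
w(u) = 28*u (w(u) = 4*(u + u*6) = 4*(u + 6*u) = 4*(7*u) = 28*u)
W(x) = -212 + x
(d(19) - 25)*w(8) - W(-535) = (19 - 25)*(28*8) - (-212 - 535) = -6*224 - 1*(-747) = -1344 + 747 = -597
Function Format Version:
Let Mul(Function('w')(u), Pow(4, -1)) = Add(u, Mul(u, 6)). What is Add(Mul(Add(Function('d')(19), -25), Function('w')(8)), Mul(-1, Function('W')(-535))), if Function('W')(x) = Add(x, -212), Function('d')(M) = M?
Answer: -597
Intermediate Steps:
Function('w')(u) = Mul(28, u) (Function('w')(u) = Mul(4, Add(u, Mul(u, 6))) = Mul(4, Add(u, Mul(6, u))) = Mul(4, Mul(7, u)) = Mul(28, u))
Function('W')(x) = Add(-212, x)
Add(Mul(Add(Function('d')(19), -25), Function('w')(8)), Mul(-1, Function('W')(-535))) = Add(Mul(Add(19, -25), Mul(28, 8)), Mul(-1, Add(-212, -535))) = Add(Mul(-6, 224), Mul(-1, -747)) = Add(-1344, 747) = -597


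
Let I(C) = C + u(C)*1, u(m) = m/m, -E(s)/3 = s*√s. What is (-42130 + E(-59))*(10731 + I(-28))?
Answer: -450959520 + 1894608*I*√59 ≈ -4.5096e+8 + 1.4553e+7*I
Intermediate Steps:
E(s) = -3*s^(3/2) (E(s) = -3*s*√s = -3*s^(3/2))
u(m) = 1
I(C) = 1 + C (I(C) = C + 1*1 = C + 1 = 1 + C)
(-42130 + E(-59))*(10731 + I(-28)) = (-42130 - (-177)*I*√59)*(10731 + (1 - 28)) = (-42130 - (-177)*I*√59)*(10731 - 27) = (-42130 + 177*I*√59)*10704 = -450959520 + 1894608*I*√59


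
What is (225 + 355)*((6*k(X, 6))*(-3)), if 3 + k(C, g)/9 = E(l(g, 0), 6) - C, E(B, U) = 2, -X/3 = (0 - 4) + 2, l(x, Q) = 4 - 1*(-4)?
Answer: 657720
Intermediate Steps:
l(x, Q) = 8 (l(x, Q) = 4 + 4 = 8)
X = 6 (X = -3*((0 - 4) + 2) = -3*(-4 + 2) = -3*(-2) = 6)
k(C, g) = -9 - 9*C (k(C, g) = -27 + 9*(2 - C) = -27 + (18 - 9*C) = -9 - 9*C)
(225 + 355)*((6*k(X, 6))*(-3)) = (225 + 355)*((6*(-9 - 9*6))*(-3)) = 580*((6*(-9 - 54))*(-3)) = 580*((6*(-63))*(-3)) = 580*(-378*(-3)) = 580*1134 = 657720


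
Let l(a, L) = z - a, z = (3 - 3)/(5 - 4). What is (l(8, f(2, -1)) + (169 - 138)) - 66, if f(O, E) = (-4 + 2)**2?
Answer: -43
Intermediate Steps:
z = 0 (z = 0/1 = 0*1 = 0)
f(O, E) = 4 (f(O, E) = (-2)**2 = 4)
l(a, L) = -a (l(a, L) = 0 - a = -a)
(l(8, f(2, -1)) + (169 - 138)) - 66 = (-1*8 + (169 - 138)) - 66 = (-8 + 31) - 66 = 23 - 66 = -43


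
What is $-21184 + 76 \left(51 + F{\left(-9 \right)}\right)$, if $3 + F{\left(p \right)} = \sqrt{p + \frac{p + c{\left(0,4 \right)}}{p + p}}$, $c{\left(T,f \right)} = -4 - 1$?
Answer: $-17536 + \frac{76 i \sqrt{74}}{3} \approx -17536.0 + 217.93 i$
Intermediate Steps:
$c{\left(T,f \right)} = -5$ ($c{\left(T,f \right)} = -4 - 1 = -5$)
$F{\left(p \right)} = -3 + \sqrt{p + \frac{-5 + p}{2 p}}$ ($F{\left(p \right)} = -3 + \sqrt{p + \frac{p - 5}{p + p}} = -3 + \sqrt{p + \frac{-5 + p}{2 p}}$)
$-21184 + 76 \left(51 + F{\left(-9 \right)}\right) = -21184 + 76 \left(51 - \left(3 - \frac{\sqrt{2 - \frac{10}{-9} + 4 \left(-9\right)}}{2}\right)\right) = -21184 + 76 \left(51 - \left(3 - \frac{\sqrt{2 - - \frac{10}{9} - 36}}{2}\right)\right) = -21184 + 76 \left(51 - \left(3 - \frac{\sqrt{2 + \frac{10}{9} - 36}}{2}\right)\right) = -21184 + 76 \left(51 - \left(3 - \frac{\sqrt{- \frac{296}{9}}}{2}\right)\right) = -21184 + 76 \left(51 - \left(3 - \frac{\frac{2}{3} i \sqrt{74}}{2}\right)\right) = -21184 + 76 \left(51 - \left(3 - \frac{i \sqrt{74}}{3}\right)\right) = -21184 + 76 \left(48 + \frac{i \sqrt{74}}{3}\right) = -21184 + \left(3648 + \frac{76 i \sqrt{74}}{3}\right) = -17536 + \frac{76 i \sqrt{74}}{3}$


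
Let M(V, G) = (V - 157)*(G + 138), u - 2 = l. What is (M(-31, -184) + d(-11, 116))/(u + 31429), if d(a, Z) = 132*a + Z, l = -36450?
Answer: -7312/5019 ≈ -1.4569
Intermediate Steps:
u = -36448 (u = 2 - 36450 = -36448)
M(V, G) = (-157 + V)*(138 + G)
d(a, Z) = Z + 132*a
(M(-31, -184) + d(-11, 116))/(u + 31429) = ((-21666 - 157*(-184) + 138*(-31) - 184*(-31)) + (116 + 132*(-11)))/(-36448 + 31429) = ((-21666 + 28888 - 4278 + 5704) + (116 - 1452))/(-5019) = (8648 - 1336)*(-1/5019) = 7312*(-1/5019) = -7312/5019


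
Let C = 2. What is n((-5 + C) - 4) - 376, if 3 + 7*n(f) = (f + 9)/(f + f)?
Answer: -18446/49 ≈ -376.45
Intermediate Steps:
n(f) = -3/7 + (9 + f)/(14*f) (n(f) = -3/7 + ((f + 9)/(f + f))/7 = -3/7 + ((9 + f)/((2*f)))/7 = -3/7 + ((9 + f)*(1/(2*f)))/7 = -3/7 + ((9 + f)/(2*f))/7 = -3/7 + (9 + f)/(14*f))
n((-5 + C) - 4) - 376 = (9 - 5*((-5 + 2) - 4))/(14*((-5 + 2) - 4)) - 376 = (9 - 5*(-3 - 4))/(14*(-3 - 4)) - 376 = (1/14)*(9 - 5*(-7))/(-7) - 376 = (1/14)*(-1/7)*(9 + 35) - 376 = (1/14)*(-1/7)*44 - 376 = -22/49 - 376 = -18446/49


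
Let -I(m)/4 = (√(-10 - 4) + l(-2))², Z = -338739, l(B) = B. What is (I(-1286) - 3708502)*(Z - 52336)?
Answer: 1450286776650 - 6257200*I*√14 ≈ 1.4503e+12 - 2.3412e+7*I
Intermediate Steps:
I(m) = -4*(-2 + I*√14)² (I(m) = -4*(√(-10 - 4) - 2)² = -4*(√(-14) - 2)² = -4*(I*√14 - 2)² = -4*(-2 + I*√14)²)
(I(-1286) - 3708502)*(Z - 52336) = ((40 + 16*I*√14) - 3708502)*(-338739 - 52336) = (-3708462 + 16*I*√14)*(-391075) = 1450286776650 - 6257200*I*√14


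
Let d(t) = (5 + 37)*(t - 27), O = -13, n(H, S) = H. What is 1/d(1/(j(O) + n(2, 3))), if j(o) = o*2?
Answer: -4/4543 ≈ -0.00088048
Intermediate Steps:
j(o) = 2*o
d(t) = -1134 + 42*t (d(t) = 42*(-27 + t) = -1134 + 42*t)
1/d(1/(j(O) + n(2, 3))) = 1/(-1134 + 42/(2*(-13) + 2)) = 1/(-1134 + 42/(-26 + 2)) = 1/(-1134 + 42/(-24)) = 1/(-1134 + 42*(-1/24)) = 1/(-1134 - 7/4) = 1/(-4543/4) = -4/4543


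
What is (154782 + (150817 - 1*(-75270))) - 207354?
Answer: 173515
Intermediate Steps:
(154782 + (150817 - 1*(-75270))) - 207354 = (154782 + (150817 + 75270)) - 207354 = (154782 + 226087) - 207354 = 380869 - 207354 = 173515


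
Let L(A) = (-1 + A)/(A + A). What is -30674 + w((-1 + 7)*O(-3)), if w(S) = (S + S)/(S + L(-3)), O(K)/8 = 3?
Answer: -6655826/217 ≈ -30672.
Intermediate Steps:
O(K) = 24 (O(K) = 8*3 = 24)
L(A) = (-1 + A)/(2*A) (L(A) = (-1 + A)/((2*A)) = (-1 + A)*(1/(2*A)) = (-1 + A)/(2*A))
w(S) = 2*S/(2/3 + S) (w(S) = (S + S)/(S + (1/2)*(-1 - 3)/(-3)) = (2*S)/(S + (1/2)*(-1/3)*(-4)) = (2*S)/(S + 2/3) = (2*S)/(2/3 + S) = 2*S/(2/3 + S))
-30674 + w((-1 + 7)*O(-3)) = -30674 + 6*((-1 + 7)*24)/(2 + 3*((-1 + 7)*24)) = -30674 + 6*(6*24)/(2 + 3*(6*24)) = -30674 + 6*144/(2 + 3*144) = -30674 + 6*144/(2 + 432) = -30674 + 6*144/434 = -30674 + 6*144*(1/434) = -30674 + 432/217 = -6655826/217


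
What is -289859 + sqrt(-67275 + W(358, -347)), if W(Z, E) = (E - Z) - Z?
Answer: -289859 + I*sqrt(68338) ≈ -2.8986e+5 + 261.42*I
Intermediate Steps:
W(Z, E) = E - 2*Z
-289859 + sqrt(-67275 + W(358, -347)) = -289859 + sqrt(-67275 + (-347 - 2*358)) = -289859 + sqrt(-67275 + (-347 - 716)) = -289859 + sqrt(-67275 - 1063) = -289859 + sqrt(-68338) = -289859 + I*sqrt(68338)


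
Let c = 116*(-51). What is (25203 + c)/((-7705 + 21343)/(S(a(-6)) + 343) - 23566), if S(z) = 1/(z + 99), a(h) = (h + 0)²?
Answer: -446551911/544703033 ≈ -0.81981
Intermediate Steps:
a(h) = h²
S(z) = 1/(99 + z)
c = -5916
(25203 + c)/((-7705 + 21343)/(S(a(-6)) + 343) - 23566) = (25203 - 5916)/((-7705 + 21343)/(1/(99 + (-6)²) + 343) - 23566) = 19287/(13638/(1/(99 + 36) + 343) - 23566) = 19287/(13638/(1/135 + 343) - 23566) = 19287/(13638/(46306/135) - 23566) = 19287/(13638*(135/46306) - 23566) = 19287/(920565/23153 - 23566) = 19287/(-544703033/23153) = 19287*(-23153/544703033) = -446551911/544703033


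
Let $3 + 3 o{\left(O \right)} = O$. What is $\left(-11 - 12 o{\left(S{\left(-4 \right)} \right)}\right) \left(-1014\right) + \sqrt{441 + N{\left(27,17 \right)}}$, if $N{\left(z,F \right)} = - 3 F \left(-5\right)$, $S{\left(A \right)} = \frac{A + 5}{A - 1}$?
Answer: $- \frac{9126}{5} + 2 \sqrt{174} \approx -1798.8$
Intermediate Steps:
$S{\left(A \right)} = \frac{5 + A}{-1 + A}$
$N{\left(z,F \right)} = 15 F$
$o{\left(O \right)} = -1 + \frac{O}{3}$
$\left(-11 - 12 o{\left(S{\left(-4 \right)} \right)}\right) \left(-1014\right) + \sqrt{441 + N{\left(27,17 \right)}} = \left(-11 - 12 \left(-1 + \frac{\frac{1}{-1 - 4} \left(5 - 4\right)}{3}\right)\right) \left(-1014\right) + \sqrt{441 + 15 \cdot 17} = \left(-11 - 12 \left(-1 + \frac{\frac{1}{-5} \cdot 1}{3}\right)\right) \left(-1014\right) + \sqrt{441 + 255} = \left(-11 - 12 \left(-1 + \frac{\left(- \frac{1}{5}\right) 1}{3}\right)\right) \left(-1014\right) + \sqrt{696} = \left(-11 - 12 \left(-1 + \frac{1}{3} \left(- \frac{1}{5}\right)\right)\right) \left(-1014\right) + 2 \sqrt{174} = \left(-11 - 12 \left(-1 - \frac{1}{15}\right)\right) \left(-1014\right) + 2 \sqrt{174} = \left(-11 - - \frac{64}{5}\right) \left(-1014\right) + 2 \sqrt{174} = \left(-11 + \frac{64}{5}\right) \left(-1014\right) + 2 \sqrt{174} = \frac{9}{5} \left(-1014\right) + 2 \sqrt{174} = - \frac{9126}{5} + 2 \sqrt{174}$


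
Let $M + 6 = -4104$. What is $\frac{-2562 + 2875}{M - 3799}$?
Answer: $- \frac{313}{7909} \approx -0.039575$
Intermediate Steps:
$M = -4110$ ($M = -6 - 4104 = -4110$)
$\frac{-2562 + 2875}{M - 3799} = \frac{-2562 + 2875}{-4110 - 3799} = \frac{313}{-7909} = 313 \left(- \frac{1}{7909}\right) = - \frac{313}{7909}$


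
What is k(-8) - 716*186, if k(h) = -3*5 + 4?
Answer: -133187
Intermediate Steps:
k(h) = -11 (k(h) = -15 + 4 = -11)
k(-8) - 716*186 = -11 - 716*186 = -11 - 133176 = -133187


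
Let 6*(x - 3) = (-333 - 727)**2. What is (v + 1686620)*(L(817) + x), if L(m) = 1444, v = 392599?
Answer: 392377041293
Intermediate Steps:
x = 561809/3 (x = 3 + (-333 - 727)**2/6 = 3 + (1/6)*(-1060)**2 = 3 + (1/6)*1123600 = 3 + 561800/3 = 561809/3 ≈ 1.8727e+5)
(v + 1686620)*(L(817) + x) = (392599 + 1686620)*(1444 + 561809/3) = 2079219*(566141/3) = 392377041293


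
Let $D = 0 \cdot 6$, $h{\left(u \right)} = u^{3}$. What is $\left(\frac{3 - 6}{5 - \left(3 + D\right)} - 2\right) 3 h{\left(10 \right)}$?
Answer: $-10500$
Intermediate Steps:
$D = 0$
$\left(\frac{3 - 6}{5 - \left(3 + D\right)} - 2\right) 3 h{\left(10 \right)} = \left(\frac{3 - 6}{5 - 3} - 2\right) 3 \cdot 10^{3} = \left(- \frac{3}{5 + \left(-3 + 0\right)} - 2\right) 3 \cdot 1000 = \left(- \frac{3}{5 - 3} - 2\right) 3 \cdot 1000 = \left(- \frac{3}{2} - 2\right) 3 \cdot 1000 = \left(- \frac{7}{2}\right) 3 \cdot 1000 = \left(- \frac{21}{2}\right) 1000 = -10500$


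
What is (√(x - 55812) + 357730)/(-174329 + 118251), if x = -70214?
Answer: -178865/28039 - I*√126026/56078 ≈ -6.3792 - 0.0063305*I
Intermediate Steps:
(√(x - 55812) + 357730)/(-174329 + 118251) = (√(-70214 - 55812) + 357730)/(-174329 + 118251) = (√(-126026) + 357730)/(-56078) = (I*√126026 + 357730)*(-1/56078) = (357730 + I*√126026)*(-1/56078) = -178865/28039 - I*√126026/56078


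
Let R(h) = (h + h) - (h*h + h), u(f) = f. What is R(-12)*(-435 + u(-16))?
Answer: 70356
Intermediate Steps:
R(h) = h - h² (R(h) = 2*h - (h² + h) = 2*h - (h + h²) = 2*h + (-h - h²) = h - h²)
R(-12)*(-435 + u(-16)) = (-12*(1 - 1*(-12)))*(-435 - 16) = -12*(1 + 12)*(-451) = -12*13*(-451) = -156*(-451) = 70356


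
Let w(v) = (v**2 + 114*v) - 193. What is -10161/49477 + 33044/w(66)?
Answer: 1516166381/578237699 ≈ 2.6220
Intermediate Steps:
w(v) = -193 + v**2 + 114*v
-10161/49477 + 33044/w(66) = -10161/49477 + 33044/(-193 + 66**2 + 114*66) = -10161*1/49477 + 33044/(-193 + 4356 + 7524) = -10161/49477 + 33044/11687 = 1516166381/578237699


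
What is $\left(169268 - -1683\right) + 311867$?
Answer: $482818$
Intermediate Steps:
$\left(169268 - -1683\right) + 311867 = \left(169268 + 1683\right) + 311867 = 170951 + 311867 = 482818$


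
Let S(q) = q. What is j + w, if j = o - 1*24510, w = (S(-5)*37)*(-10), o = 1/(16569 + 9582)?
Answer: -592581659/26151 ≈ -22660.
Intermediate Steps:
o = 1/26151 ≈ 3.8239e-5
w = 1850 (w = -5*37*(-10) = -185*(-10) = 1850)
j = -640961009/26151 (j = 1/26151 - 1*24510 = 1/26151 - 24510 = -640961009/26151 ≈ -24510.)
j + w = -640961009/26151 + 1850 = -592581659/26151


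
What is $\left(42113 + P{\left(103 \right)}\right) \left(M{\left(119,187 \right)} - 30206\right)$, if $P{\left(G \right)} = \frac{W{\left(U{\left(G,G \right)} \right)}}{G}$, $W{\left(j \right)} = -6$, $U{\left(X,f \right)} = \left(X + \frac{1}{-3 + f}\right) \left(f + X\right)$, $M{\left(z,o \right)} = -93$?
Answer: $- \frac{131425942267}{103} \approx -1.276 \cdot 10^{9}$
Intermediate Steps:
$U{\left(X,f \right)} = \left(X + f\right) \left(X + \frac{1}{-3 + f}\right)$ ($U{\left(X,f \right)} = \left(X + \frac{1}{-3 + f}\right) \left(X + f\right) = \left(X + f\right) \left(X + \frac{1}{-3 + f}\right)$)
$P{\left(G \right)} = - \frac{6}{G}$
$\left(42113 + P{\left(103 \right)}\right) \left(M{\left(119,187 \right)} - 30206\right) = \left(42113 - \frac{6}{103}\right) \left(-93 - 30206\right) = \left(42113 - \frac{6}{103}\right) \left(-30299\right) = \frac{4337633}{103} \left(-30299\right) = - \frac{131425942267}{103}$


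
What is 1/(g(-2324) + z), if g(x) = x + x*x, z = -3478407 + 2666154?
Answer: 1/4586399 ≈ 2.1804e-7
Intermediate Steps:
z = -812253
g(x) = x + x**2
1/(g(-2324) + z) = 1/(-2324*(1 - 2324) - 812253) = 1/(-2324*(-2323) - 812253) = 1/(5398652 - 812253) = 1/4586399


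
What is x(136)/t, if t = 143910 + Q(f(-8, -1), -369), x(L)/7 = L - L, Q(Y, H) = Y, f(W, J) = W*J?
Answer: 0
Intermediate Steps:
f(W, J) = J*W
x(L) = 0 (x(L) = 7*(L - L) = 7*0 = 0)
t = 143918 (t = 143910 - 1*(-8) = 143910 + 8 = 143918)
x(136)/t = 0/143918 = 0*(1/143918) = 0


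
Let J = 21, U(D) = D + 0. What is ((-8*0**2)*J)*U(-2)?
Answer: 0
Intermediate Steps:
U(D) = D
((-8*0**2)*J)*U(-2) = (-8*0**2*21)*(-2) = (-8*0*21)*(-2) = (0*21)*(-2) = 0*(-2) = 0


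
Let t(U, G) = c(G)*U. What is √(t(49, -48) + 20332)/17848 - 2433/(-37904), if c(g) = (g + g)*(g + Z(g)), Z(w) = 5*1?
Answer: 2433/37904 + √55651/8924 ≈ 0.090623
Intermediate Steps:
Z(w) = 5
c(g) = 2*g*(5 + g) (c(g) = (g + g)*(g + 5) = (2*g)*(5 + g) = 2*g*(5 + g))
t(U, G) = 2*G*U*(5 + G) (t(U, G) = (2*G*(5 + G))*U = 2*G*U*(5 + G))
√(t(49, -48) + 20332)/17848 - 2433/(-37904) = √(2*(-48)*49*(5 - 48) + 20332)/17848 - 2433/(-37904) = √(2*(-48)*49*(-43) + 20332)*(1/17848) - 2433*(-1/37904) = √(202272 + 20332)*(1/17848) + 2433/37904 = √222604*(1/17848) + 2433/37904 = (2*√55651)*(1/17848) + 2433/37904 = √55651/8924 + 2433/37904 = 2433/37904 + √55651/8924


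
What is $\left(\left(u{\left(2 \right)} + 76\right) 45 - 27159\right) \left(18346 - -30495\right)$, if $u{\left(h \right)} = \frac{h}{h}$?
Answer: $-1157238654$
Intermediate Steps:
$u{\left(h \right)} = 1$
$\left(\left(u{\left(2 \right)} + 76\right) 45 - 27159\right) \left(18346 - -30495\right) = \left(\left(1 + 76\right) 45 - 27159\right) \left(18346 - -30495\right) = \left(77 \cdot 45 - 27159\right) \left(18346 + 30495\right) = \left(3465 - 27159\right) 48841 = \left(-23694\right) 48841 = -1157238654$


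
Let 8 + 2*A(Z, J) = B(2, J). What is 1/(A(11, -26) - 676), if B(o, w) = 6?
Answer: -1/677 ≈ -0.0014771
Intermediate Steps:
A(Z, J) = -1 (A(Z, J) = -4 + (½)*6 = -4 + 3 = -1)
1/(A(11, -26) - 676) = 1/(-1 - 676) = 1/(-677) = -1/677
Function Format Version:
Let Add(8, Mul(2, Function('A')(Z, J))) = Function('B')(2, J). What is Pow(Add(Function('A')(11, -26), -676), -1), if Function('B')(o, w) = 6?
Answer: Rational(-1, 677) ≈ -0.0014771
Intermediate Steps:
Function('A')(Z, J) = -1 (Function('A')(Z, J) = Add(-4, Mul(Rational(1, 2), 6)) = Add(-4, 3) = -1)
Pow(Add(Function('A')(11, -26), -676), -1) = Pow(Add(-1, -676), -1) = Pow(-677, -1) = Rational(-1, 677)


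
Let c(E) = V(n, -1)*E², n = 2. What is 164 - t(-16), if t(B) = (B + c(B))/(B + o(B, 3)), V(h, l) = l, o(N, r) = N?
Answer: 311/2 ≈ 155.50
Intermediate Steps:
c(E) = -E²
t(B) = (B - B²)/(2*B) (t(B) = (B - B²)/(B + B) = (B - B²)/((2*B)) = (B - B²)*(1/(2*B)) = (B - B²)/(2*B))
164 - t(-16) = 164 - (½ - ½*(-16)) = 164 - (½ + 8) = 164 - 1*17/2 = 164 - 17/2 = 311/2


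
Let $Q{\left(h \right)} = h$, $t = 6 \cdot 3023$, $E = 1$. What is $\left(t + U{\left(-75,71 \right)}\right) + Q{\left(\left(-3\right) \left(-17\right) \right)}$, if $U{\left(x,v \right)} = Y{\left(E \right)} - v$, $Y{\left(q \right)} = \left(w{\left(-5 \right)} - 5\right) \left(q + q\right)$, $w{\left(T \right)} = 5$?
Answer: $18118$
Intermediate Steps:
$t = 18138$
$Y{\left(q \right)} = 0$ ($Y{\left(q \right)} = \left(5 - 5\right) \left(q + q\right) = 0 \cdot 2 q = 0$)
$U{\left(x,v \right)} = - v$ ($U{\left(x,v \right)} = 0 - v = - v$)
$\left(t + U{\left(-75,71 \right)}\right) + Q{\left(\left(-3\right) \left(-17\right) \right)} = \left(18138 - 71\right) - -51 = \left(18138 - 71\right) + 51 = 18067 + 51 = 18118$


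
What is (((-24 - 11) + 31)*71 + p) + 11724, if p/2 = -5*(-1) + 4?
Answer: 11458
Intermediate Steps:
p = 18 (p = 2*(-5*(-1) + 4) = 2*(5 + 4) = 2*9 = 18)
(((-24 - 11) + 31)*71 + p) + 11724 = (((-24 - 11) + 31)*71 + 18) + 11724 = ((-35 + 31)*71 + 18) + 11724 = (-4*71 + 18) + 11724 = (-284 + 18) + 11724 = -266 + 11724 = 11458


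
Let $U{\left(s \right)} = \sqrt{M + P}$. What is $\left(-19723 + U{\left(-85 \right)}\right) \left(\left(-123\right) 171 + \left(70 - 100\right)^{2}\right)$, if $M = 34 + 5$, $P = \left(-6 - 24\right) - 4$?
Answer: $397083159 - 20133 \sqrt{5} \approx 3.9704 \cdot 10^{8}$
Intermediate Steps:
$P = -34$ ($P = \left(-6 - 24\right) - 4 = -30 - 4 = -34$)
$M = 39$
$U{\left(s \right)} = \sqrt{5}$ ($U{\left(s \right)} = \sqrt{39 - 34} = \sqrt{5}$)
$\left(-19723 + U{\left(-85 \right)}\right) \left(\left(-123\right) 171 + \left(70 - 100\right)^{2}\right) = \left(-19723 + \sqrt{5}\right) \left(\left(-123\right) 171 + \left(70 - 100\right)^{2}\right) = \left(-19723 + \sqrt{5}\right) \left(-21033 + \left(-30\right)^{2}\right) = \left(-19723 + \sqrt{5}\right) \left(-21033 + 900\right) = \left(-19723 + \sqrt{5}\right) \left(-20133\right) = 397083159 - 20133 \sqrt{5}$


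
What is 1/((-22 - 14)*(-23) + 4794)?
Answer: 1/5622 ≈ 0.00017787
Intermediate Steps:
1/((-22 - 14)*(-23) + 4794) = 1/(-36*(-23) + 4794) = 1/(828 + 4794) = 1/5622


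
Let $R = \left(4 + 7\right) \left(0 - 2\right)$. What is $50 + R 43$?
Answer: $-896$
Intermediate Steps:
$R = -22$ ($R = 11 \left(-2\right) = -22$)
$50 + R 43 = 50 - 946 = -896$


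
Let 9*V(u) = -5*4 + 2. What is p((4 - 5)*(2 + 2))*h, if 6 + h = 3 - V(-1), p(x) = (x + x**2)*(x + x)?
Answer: 96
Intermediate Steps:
V(u) = -2 (V(u) = (-5*4 + 2)/9 = (-20 + 2)/9 = (1/9)*(-18) = -2)
p(x) = 2*x*(x + x**2) (p(x) = (x + x**2)*(2*x) = 2*x*(x + x**2))
h = -1 (h = -6 + (3 - 1*(-2)) = -6 + (3 + 2) = -6 + 5 = -1)
p((4 - 5)*(2 + 2))*h = (2*((4 - 5)*(2 + 2))**2*(1 + (4 - 5)*(2 + 2)))*(-1) = (2*(-1*4)**2*(1 - 1*4))*(-1) = (2*(-4)**2*(1 - 4))*(-1) = (2*16*(-3))*(-1) = -96*(-1) = 96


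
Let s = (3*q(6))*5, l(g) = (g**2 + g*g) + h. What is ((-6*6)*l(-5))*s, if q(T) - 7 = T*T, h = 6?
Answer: -1300320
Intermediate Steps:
q(T) = 7 + T**2 (q(T) = 7 + T*T = 7 + T**2)
l(g) = 6 + 2*g**2 (l(g) = (g**2 + g*g) + 6 = (g**2 + g**2) + 6 = 2*g**2 + 6 = 6 + 2*g**2)
s = 645 (s = (3*(7 + 6**2))*5 = (3*(7 + 36))*5 = (3*43)*5 = 129*5 = 645)
((-6*6)*l(-5))*s = ((-6*6)*(6 + 2*(-5)**2))*645 = -36*(6 + 2*25)*645 = -36*(6 + 50)*645 = -36*56*645 = -2016*645 = -1300320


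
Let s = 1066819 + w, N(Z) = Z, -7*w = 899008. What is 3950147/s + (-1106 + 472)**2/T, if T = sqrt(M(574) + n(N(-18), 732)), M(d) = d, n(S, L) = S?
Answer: 27651029/6568725 + 200978*sqrt(139)/139 ≈ 17051.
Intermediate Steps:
w = -899008/7 (w = -1/7*899008 = -899008/7 ≈ -1.2843e+5)
s = 6568725/7 (s = 1066819 - 899008/7 = 6568725/7 ≈ 9.3839e+5)
T = 2*sqrt(139) (T = sqrt(574 - 18) = sqrt(556) = 2*sqrt(139) ≈ 23.580)
3950147/s + (-1106 + 472)**2/T = 3950147/(6568725/7) + (-1106 + 472)**2/((2*sqrt(139))) = 3950147*(7/6568725) + (-634)**2*(sqrt(139)/278) = 27651029/6568725 + 401956*(sqrt(139)/278) = 27651029/6568725 + 200978*sqrt(139)/139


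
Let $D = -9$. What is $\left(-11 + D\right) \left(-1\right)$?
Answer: $20$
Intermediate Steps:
$\left(-11 + D\right) \left(-1\right) = \left(-11 - 9\right) \left(-1\right) = \left(-20\right) \left(-1\right) = 20$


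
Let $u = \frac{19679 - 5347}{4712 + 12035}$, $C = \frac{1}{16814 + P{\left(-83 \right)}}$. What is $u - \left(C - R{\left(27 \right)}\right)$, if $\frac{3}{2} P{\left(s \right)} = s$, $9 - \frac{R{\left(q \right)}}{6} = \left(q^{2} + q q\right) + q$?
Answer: $- \frac{7455785049841}{841972172} \approx -8855.1$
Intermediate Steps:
$R{\left(q \right)} = 54 - 12 q^{2} - 6 q$ ($R{\left(q \right)} = 54 - 6 \left(\left(q^{2} + q q\right) + q\right) = 54 - 6 \left(\left(q^{2} + q^{2}\right) + q\right) = 54 - 6 \left(2 q^{2} + q\right) = 54 - 6 \left(q + 2 q^{2}\right) = 54 - \left(6 q + 12 q^{2}\right) = 54 - 12 q^{2} - 6 q$)
$P{\left(s \right)} = \frac{2 s}{3}$
$C = \frac{3}{50276}$ ($C = \frac{1}{16814 + \frac{2}{3} \left(-83\right)} = \frac{1}{16814 - \frac{166}{3}} = \frac{1}{\frac{50276}{3}} = \frac{3}{50276} \approx 5.9671 \cdot 10^{-5}$)
$u = \frac{14332}{16747} \approx 0.85579$
$u - \left(C - R{\left(27 \right)}\right) = \frac{14332}{16747} - \frac{445244259}{50276} = - \frac{7455785049841}{841972172}$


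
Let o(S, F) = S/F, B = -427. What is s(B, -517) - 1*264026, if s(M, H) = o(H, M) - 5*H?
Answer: -111634790/427 ≈ -2.6144e+5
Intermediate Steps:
s(M, H) = -5*H + H/M (s(M, H) = H/M - 5*H = -5*H + H/M)
s(B, -517) - 1*264026 = (-5*(-517) - 517/(-427)) - 1*264026 = (2585 - 517*(-1/427)) - 264026 = (2585 + 517/427) - 264026 = 1104312/427 - 264026 = -111634790/427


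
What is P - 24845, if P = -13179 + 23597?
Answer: -14427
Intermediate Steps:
P = 10418
P - 24845 = 10418 - 24845 = -14427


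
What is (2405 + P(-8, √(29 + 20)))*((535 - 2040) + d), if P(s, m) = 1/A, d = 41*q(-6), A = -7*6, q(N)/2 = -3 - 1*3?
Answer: -201714973/42 ≈ -4.8027e+6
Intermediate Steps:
q(N) = -12 (q(N) = 2*(-3 - 1*3) = 2*(-3 - 3) = 2*(-6) = -12)
A = -42
d = -492 (d = 41*(-12) = -492)
P(s, m) = -1/42 (P(s, m) = 1/(-42) = -1/42)
(2405 + P(-8, √(29 + 20)))*((535 - 2040) + d) = (2405 - 1/42)*((535 - 2040) - 492) = 101009*(-1505 - 492)/42 = (101009/42)*(-1997) = -201714973/42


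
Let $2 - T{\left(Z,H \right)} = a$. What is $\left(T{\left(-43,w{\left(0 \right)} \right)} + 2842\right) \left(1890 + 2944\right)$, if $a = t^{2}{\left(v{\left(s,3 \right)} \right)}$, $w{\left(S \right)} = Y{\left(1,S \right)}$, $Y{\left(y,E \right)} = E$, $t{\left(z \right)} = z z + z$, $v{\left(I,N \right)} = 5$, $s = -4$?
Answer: $9397296$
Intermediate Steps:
$t{\left(z \right)} = z + z^{2}$ ($t{\left(z \right)} = z^{2} + z = z + z^{2}$)
$w{\left(S \right)} = S$
$a = 900$ ($a = \left(5 \left(1 + 5\right)\right)^{2} = \left(5 \cdot 6\right)^{2} = 30^{2} = 900$)
$T{\left(Z,H \right)} = -898$ ($T{\left(Z,H \right)} = 2 - 900 = -898$)
$\left(T{\left(-43,w{\left(0 \right)} \right)} + 2842\right) \left(1890 + 2944\right) = \left(-898 + 2842\right) \left(1890 + 2944\right) = 1944 \cdot 4834 = 9397296$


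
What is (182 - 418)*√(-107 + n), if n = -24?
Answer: -236*I*√131 ≈ -2701.1*I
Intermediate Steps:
(182 - 418)*√(-107 + n) = (182 - 418)*√(-107 - 24) = -236*I*√131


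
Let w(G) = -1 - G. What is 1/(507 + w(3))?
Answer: 1/503 ≈ 0.0019881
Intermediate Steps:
1/(507 + w(3)) = 1/(507 + (-1 - 1*3)) = 1/(507 + (-1 - 3)) = 1/(507 - 4) = 1/503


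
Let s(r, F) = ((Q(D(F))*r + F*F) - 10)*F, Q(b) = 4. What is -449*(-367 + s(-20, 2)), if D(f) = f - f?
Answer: 242011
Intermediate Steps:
D(f) = 0
s(r, F) = F*(-10 + F² + 4*r) (s(r, F) = ((4*r + F*F) - 10)*F = ((4*r + F²) - 10)*F = ((F² + 4*r) - 10)*F = (-10 + F² + 4*r)*F = F*(-10 + F² + 4*r))
-449*(-367 + s(-20, 2)) = -449*(-367 + 2*(-10 + 2² + 4*(-20))) = -449*(-367 + 2*(-10 + 4 - 80)) = -449*(-367 + 2*(-86)) = -449*(-367 - 172) = -449*(-539) = 242011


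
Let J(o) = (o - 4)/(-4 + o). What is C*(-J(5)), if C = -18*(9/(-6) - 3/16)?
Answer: -243/8 ≈ -30.375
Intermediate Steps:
J(o) = 1 (J(o) = (-4 + o)/(-4 + o) = 1)
C = 243/8 (C = -18*(9*(-⅙) - 3*1/16) = -18*(-3/2 - 3/16) = -18*(-27/16) = 243/8 ≈ 30.375)
C*(-J(5)) = 243*(-1*1)/8 = (243/8)*(-1) = -243/8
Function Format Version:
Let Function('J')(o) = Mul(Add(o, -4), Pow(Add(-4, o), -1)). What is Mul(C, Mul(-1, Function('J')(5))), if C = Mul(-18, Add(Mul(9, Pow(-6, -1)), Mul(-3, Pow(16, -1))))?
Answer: Rational(-243, 8) ≈ -30.375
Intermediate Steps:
Function('J')(o) = 1 (Function('J')(o) = Mul(Add(-4, o), Pow(Add(-4, o), -1)) = 1)
C = Rational(243, 8) (C = Mul(-18, Add(Mul(9, Rational(-1, 6)), Mul(-3, Rational(1, 16)))) = Mul(-18, Add(Rational(-3, 2), Rational(-3, 16))) = Mul(-18, Rational(-27, 16)) = Rational(243, 8) ≈ 30.375)
Mul(C, Mul(-1, Function('J')(5))) = Mul(Rational(243, 8), Mul(-1, 1)) = Mul(Rational(243, 8), -1) = Rational(-243, 8)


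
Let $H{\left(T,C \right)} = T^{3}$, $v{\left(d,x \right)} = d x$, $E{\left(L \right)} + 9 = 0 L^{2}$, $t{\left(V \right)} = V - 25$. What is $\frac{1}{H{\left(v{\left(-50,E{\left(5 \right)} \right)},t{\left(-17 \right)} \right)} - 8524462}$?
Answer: $\frac{1}{82600538} \approx 1.2106 \cdot 10^{-8}$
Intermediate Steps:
$t{\left(V \right)} = -25 + V$
$E{\left(L \right)} = -9$ ($E{\left(L \right)} = -9 + 0 L^{2} = -9 + 0 = -9$)
$\frac{1}{H{\left(v{\left(-50,E{\left(5 \right)} \right)},t{\left(-17 \right)} \right)} - 8524462} = \frac{1}{\left(\left(-50\right) \left(-9\right)\right)^{3} - 8524462} = \frac{1}{450^{3} - 8524462} = \frac{1}{91125000 - 8524462} = \frac{1}{82600538}$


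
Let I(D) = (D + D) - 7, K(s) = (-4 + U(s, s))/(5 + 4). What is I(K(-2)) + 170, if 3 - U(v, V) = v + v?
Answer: 491/3 ≈ 163.67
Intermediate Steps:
U(v, V) = 3 - 2*v (U(v, V) = 3 - (v + v) = 3 - 2*v)
K(s) = -⅑ - 2*s/9 (K(s) = (-4 + (3 - 2*s))/(5 + 4) = (-1 - 2*s)/9 = (-1 - 2*s)*(⅑) = -⅑ - 2*s/9)
I(D) = -7 + 2*D (I(D) = 2*D - 7 = -7 + 2*D)
I(K(-2)) + 170 = (-7 + 2*(-⅑ - 2/9*(-2))) + 170 = (-7 + 2*(-⅑ + 4/9)) + 170 = (-7 + 2*(⅓)) + 170 = (-7 + ⅔) + 170 = -19/3 + 170 = 491/3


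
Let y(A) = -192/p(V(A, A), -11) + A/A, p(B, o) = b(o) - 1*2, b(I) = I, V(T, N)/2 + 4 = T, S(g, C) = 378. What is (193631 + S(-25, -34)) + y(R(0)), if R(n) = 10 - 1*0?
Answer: 2522322/13 ≈ 1.9402e+5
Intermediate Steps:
V(T, N) = -8 + 2*T
R(n) = 10 (R(n) = 10 + 0 = 10)
p(B, o) = -2 + o (p(B, o) = o - 1*2 = o - 2 = -2 + o)
y(A) = 205/13 (y(A) = -192/(-2 - 11) + A/A = -192/(-13) + 1 = -192*(-1/13) + 1 = 192/13 + 1 = 205/13)
(193631 + S(-25, -34)) + y(R(0)) = (193631 + 378) + 205/13 = 194009 + 205/13 = 2522322/13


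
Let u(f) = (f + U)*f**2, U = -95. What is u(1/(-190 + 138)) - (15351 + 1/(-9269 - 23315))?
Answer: -8791482297901/572696384 ≈ -15351.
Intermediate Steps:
u(f) = f**2*(-95 + f) (u(f) = (f - 95)*f**2 = (-95 + f)*f**2 = f**2*(-95 + f))
u(1/(-190 + 138)) - (15351 + 1/(-9269 - 23315)) = (1/(-190 + 138))**2*(-95 + 1/(-190 + 138)) - (15351 + 1/(-9269 - 23315)) = (1/(-52))**2*(-95 + 1/(-52)) - (15351 + 1/(-32584)) = (-1/52)**2*(-95 - 1/52) - (15351 - 1/32584) = (1/2704)*(-4941/52) - 1*500196983/32584 = -4941/140608 - 500196983/32584 = -8791482297901/572696384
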